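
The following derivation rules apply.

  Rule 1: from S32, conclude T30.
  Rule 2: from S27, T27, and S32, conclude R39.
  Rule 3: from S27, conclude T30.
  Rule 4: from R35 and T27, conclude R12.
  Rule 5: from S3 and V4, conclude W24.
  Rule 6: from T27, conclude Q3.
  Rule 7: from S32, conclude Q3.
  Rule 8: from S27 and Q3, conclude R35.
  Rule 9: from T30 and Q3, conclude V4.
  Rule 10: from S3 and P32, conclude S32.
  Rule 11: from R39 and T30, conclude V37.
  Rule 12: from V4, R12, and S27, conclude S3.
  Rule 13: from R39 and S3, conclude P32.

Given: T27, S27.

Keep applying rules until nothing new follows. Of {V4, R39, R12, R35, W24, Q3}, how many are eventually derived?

5

S27 holds, so T30 follows (Rule 3).
T27 holds, so Q3 follows (Rule 6).
From S27 and Q3, Rule 8 gives R35.
T30 and Q3 hold, so V4 follows (Rule 9).
From R35 and T27, Rule 4 gives R12.
V4, R12, and S27 hold, so S3 follows (Rule 12).
From S3 and V4, Rule 5 gives W24.
V4: reached.
R39 would need S27, T27, and S32 (Rule 2), but S32 is never established.
R12: reached.
R35: reached.
W24: reached.
Q3: reached.
Reached: V4, R12, R35, W24, and Q3 — 5 of the 6.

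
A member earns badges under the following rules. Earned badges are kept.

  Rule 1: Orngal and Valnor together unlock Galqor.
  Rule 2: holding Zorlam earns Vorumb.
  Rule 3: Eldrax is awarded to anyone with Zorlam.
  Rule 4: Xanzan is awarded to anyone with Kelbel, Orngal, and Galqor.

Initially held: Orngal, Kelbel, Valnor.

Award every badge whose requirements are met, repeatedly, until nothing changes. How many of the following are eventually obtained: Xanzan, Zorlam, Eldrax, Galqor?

With Orngal and Valnor, Galqor is earned (Rule 1).
With Kelbel, Orngal, and Galqor, Xanzan is earned (Rule 4).
Xanzan: reached.
No rule produces Zorlam, and it is not given.
Eldrax would need Zorlam (Rule 3), but Zorlam is never earned.
Galqor: reached.
Reached: Xanzan and Galqor — 2 of the 4.

2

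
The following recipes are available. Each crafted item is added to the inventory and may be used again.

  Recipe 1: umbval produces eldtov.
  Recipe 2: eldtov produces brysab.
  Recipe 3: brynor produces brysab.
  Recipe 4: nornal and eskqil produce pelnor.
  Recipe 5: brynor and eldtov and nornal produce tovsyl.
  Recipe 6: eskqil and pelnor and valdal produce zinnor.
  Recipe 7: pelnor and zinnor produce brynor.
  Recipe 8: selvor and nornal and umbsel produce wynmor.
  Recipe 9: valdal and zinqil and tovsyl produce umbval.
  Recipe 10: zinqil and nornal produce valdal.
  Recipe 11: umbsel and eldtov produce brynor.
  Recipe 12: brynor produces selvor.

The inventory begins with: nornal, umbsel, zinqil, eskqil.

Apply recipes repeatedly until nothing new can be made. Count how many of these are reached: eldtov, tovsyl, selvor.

zinqil and nornal → valdal (Recipe 10).
Using Recipe 4, nornal and eskqil make pelnor.
eskqil and pelnor and valdal → zinnor (Recipe 6).
pelnor and zinnor → brynor (Recipe 7).
brynor → selvor (Recipe 12).
eldtov would need umbval (Recipe 1), but umbval is never obtained.
tovsyl would need brynor, eldtov, and nornal (Recipe 5), but eldtov is never obtained.
selvor: reached.
Reached: selvor — 1 of the 3.

1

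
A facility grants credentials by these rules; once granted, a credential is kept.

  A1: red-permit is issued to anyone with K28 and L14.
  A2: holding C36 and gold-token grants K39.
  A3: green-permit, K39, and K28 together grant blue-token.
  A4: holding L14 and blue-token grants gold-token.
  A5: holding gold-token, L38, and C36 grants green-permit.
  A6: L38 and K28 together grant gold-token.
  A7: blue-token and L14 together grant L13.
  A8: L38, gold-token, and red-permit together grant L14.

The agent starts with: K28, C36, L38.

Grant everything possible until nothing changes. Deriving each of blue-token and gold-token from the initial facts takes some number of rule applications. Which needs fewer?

gold-token

gold-token: Holding L38 and K28 grants gold-token (A6). [1 rule application]
blue-token: Holding L38 and K28 grants gold-token (A6). Holding gold-token, L38, and C36 grants green-permit (A5). Holding C36 and gold-token grants K39 (A2). Holding green-permit, K39, and K28 grants blue-token (A3). [4 rule applications]
gold-token needs fewer.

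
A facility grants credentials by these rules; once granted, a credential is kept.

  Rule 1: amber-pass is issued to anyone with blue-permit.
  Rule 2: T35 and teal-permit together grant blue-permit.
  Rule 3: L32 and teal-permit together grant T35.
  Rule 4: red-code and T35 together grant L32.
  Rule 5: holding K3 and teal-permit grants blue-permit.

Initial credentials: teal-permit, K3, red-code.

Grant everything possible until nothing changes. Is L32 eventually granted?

L32 would need red-code and T35 (Rule 4), but T35 is never granted.

No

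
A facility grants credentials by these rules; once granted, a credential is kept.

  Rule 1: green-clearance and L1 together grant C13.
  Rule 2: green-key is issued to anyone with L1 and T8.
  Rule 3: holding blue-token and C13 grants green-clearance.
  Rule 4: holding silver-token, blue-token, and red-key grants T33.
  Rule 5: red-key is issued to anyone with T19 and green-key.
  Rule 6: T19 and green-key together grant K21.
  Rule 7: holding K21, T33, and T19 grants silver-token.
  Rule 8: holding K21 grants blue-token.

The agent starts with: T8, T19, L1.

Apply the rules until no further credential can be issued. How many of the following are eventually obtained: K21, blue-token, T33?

Holding L1 and T8 grants green-key (Rule 2).
Holding T19 and green-key grants K21 (Rule 6).
Holding K21 grants blue-token (Rule 8).
K21: reached.
blue-token: reached.
T33 would need silver-token, blue-token, and red-key (Rule 4), but silver-token is never granted.
Reached: K21 and blue-token — 2 of the 3.

2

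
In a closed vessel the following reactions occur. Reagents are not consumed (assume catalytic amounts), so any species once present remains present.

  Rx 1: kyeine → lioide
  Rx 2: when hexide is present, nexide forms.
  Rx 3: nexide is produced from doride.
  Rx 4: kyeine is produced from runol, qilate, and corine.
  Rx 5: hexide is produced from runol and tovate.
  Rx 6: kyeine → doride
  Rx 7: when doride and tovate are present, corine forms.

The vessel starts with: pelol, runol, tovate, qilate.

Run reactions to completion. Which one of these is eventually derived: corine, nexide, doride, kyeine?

nexide

runol and tovate present → hexide forms (Rx 5).
hexide present → nexide forms (Rx 2).
doride would need kyeine (Rx 6), but kyeine never forms. corine would need doride and tovate (Rx 7), but doride never forms. kyeine would need runol, qilate, and corine (Rx 4), but corine never forms.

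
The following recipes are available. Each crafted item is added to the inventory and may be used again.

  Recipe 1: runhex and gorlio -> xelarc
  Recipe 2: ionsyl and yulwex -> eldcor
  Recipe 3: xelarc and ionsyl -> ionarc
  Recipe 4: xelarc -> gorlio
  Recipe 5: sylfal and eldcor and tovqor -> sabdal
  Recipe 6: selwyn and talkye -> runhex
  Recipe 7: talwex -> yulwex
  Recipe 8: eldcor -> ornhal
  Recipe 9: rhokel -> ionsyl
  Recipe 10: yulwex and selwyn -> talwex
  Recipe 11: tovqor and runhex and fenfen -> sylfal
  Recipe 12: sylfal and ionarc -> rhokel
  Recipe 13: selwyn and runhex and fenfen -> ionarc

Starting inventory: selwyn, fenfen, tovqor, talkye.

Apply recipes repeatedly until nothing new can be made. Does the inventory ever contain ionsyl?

Yes

selwyn and talkye -> runhex (Recipe 6).
tovqor and runhex and fenfen -> sylfal (Recipe 11).
selwyn and runhex and fenfen -> ionarc (Recipe 13).
sylfal and ionarc -> rhokel (Recipe 12).
Using Recipe 9, rhokel makes ionsyl.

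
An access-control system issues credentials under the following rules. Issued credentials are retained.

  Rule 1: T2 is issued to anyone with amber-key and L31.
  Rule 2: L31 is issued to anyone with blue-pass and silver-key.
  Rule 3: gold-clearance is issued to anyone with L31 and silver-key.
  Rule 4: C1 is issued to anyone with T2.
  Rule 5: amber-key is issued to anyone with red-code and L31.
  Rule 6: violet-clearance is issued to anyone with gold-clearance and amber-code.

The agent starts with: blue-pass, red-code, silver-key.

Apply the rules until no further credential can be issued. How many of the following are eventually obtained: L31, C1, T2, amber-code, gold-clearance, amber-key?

Holding blue-pass and silver-key grants L31 (Rule 2).
Holding red-code and L31 grants amber-key (Rule 5).
Holding L31 and silver-key grants gold-clearance (Rule 3).
Holding amber-key and L31 grants T2 (Rule 1).
Holding T2 grants C1 (Rule 4).
L31: reached.
C1: reached.
T2: reached.
No rule produces amber-code, and it is not given.
gold-clearance: reached.
amber-key: reached.
Reached: L31, C1, T2, gold-clearance, and amber-key — 5 of the 6.

5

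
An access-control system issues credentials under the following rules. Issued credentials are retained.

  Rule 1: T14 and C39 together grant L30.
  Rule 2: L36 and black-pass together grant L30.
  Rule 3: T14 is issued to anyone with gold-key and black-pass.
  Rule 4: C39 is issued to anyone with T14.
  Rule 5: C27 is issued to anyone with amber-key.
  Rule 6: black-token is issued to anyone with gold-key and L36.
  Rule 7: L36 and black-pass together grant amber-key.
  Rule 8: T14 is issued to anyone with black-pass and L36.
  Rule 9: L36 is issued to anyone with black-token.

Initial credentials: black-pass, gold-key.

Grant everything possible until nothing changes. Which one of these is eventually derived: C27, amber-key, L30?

L30

Holding gold-key and black-pass grants T14 (Rule 3).
Holding T14 grants C39 (Rule 4).
Holding T14 and C39 grants L30 (Rule 1).
amber-key would need L36 and black-pass (Rule 7), but L36 is never granted. C27 would need amber-key (Rule 5), but amber-key is never granted.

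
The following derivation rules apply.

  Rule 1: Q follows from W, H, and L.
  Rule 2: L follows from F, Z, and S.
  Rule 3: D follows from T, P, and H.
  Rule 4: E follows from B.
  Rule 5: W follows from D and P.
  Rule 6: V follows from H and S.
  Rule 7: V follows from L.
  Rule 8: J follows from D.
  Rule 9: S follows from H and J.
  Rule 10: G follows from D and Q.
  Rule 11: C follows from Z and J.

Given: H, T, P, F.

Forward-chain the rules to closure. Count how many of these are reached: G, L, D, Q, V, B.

2

From T, P, and H, Rule 3 gives D.
D holds, so J follows (Rule 8).
H and J hold, so S follows (Rule 9).
H and S hold, so V follows (Rule 6).
G would need D and Q (Rule 10), but Q is never established.
L would need F, Z, and S (Rule 2), but Z is never established.
D: reached.
Q would need W, H, and L (Rule 1), but L is never established.
V: reached.
No rule produces B, and it is not given.
Reached: D and V — 2 of the 6.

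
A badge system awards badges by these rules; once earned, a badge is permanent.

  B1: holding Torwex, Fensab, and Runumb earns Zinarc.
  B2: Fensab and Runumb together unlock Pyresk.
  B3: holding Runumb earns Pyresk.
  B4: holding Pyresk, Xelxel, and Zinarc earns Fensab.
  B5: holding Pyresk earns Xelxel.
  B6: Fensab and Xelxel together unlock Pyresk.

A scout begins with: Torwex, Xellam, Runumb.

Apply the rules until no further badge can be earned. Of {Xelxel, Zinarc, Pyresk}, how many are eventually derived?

With Runumb, Pyresk is earned (B3).
With Pyresk, Xelxel is earned (B5).
Xelxel: reached.
Zinarc would need Torwex, Fensab, and Runumb (B1), but Fensab is never earned.
Pyresk: reached.
Reached: Xelxel and Pyresk — 2 of the 3.

2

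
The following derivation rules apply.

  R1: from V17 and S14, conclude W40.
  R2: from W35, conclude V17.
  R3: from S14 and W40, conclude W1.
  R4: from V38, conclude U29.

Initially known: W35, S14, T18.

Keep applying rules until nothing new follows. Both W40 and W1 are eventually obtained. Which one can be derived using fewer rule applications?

W40: From W35, R2 gives V17. V17 and S14 hold, so W40 follows (R1). [2 rule applications]
W1: From W35, R2 gives V17. From V17 and S14, R1 gives W40. S14 and W40 hold, so W1 follows (R3). [3 rule applications]
W40 needs fewer.

W40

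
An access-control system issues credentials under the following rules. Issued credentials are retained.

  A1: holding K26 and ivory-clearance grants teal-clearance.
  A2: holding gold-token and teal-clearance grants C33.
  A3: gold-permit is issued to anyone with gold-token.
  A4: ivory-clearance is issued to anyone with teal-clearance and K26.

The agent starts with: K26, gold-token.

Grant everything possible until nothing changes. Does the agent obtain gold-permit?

Holding gold-token grants gold-permit (A3).

Yes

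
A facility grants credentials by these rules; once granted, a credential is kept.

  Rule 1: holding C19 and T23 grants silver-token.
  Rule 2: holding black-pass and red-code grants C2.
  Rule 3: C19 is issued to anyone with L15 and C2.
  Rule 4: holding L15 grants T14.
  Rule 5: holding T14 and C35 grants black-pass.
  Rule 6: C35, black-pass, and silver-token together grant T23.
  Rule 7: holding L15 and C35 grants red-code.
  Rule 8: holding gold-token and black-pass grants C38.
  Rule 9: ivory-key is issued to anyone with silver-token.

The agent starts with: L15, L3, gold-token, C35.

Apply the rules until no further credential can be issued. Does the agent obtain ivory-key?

No

ivory-key would need silver-token (Rule 9), but silver-token is never granted.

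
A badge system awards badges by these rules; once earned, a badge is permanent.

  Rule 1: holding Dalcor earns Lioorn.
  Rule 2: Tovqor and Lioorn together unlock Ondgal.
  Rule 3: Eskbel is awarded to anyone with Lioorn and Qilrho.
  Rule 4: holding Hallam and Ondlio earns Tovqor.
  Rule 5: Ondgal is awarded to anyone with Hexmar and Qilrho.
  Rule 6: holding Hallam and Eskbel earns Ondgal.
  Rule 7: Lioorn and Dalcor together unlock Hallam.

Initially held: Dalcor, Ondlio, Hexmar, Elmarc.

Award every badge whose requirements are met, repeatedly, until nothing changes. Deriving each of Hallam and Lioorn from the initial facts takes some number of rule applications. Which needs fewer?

Lioorn: With Dalcor, Lioorn is earned (Rule 1). [1 rule application]
Hallam: With Dalcor, Lioorn is earned (Rule 1). With Lioorn and Dalcor, Hallam is earned (Rule 7). [2 rule applications]
Lioorn needs fewer.

Lioorn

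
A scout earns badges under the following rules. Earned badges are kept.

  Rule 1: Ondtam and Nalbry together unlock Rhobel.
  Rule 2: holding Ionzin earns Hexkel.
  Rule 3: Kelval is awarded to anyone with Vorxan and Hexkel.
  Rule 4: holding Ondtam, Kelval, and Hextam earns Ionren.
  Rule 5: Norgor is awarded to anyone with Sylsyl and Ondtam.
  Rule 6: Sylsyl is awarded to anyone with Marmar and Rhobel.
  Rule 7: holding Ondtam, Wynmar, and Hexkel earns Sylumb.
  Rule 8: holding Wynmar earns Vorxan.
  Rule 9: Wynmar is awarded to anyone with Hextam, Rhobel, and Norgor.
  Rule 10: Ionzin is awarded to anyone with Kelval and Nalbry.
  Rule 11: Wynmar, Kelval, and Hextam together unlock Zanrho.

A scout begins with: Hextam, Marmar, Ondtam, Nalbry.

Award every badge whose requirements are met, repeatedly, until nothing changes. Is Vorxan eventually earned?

With Ondtam and Nalbry, Rhobel is earned (Rule 1).
With Marmar and Rhobel, Sylsyl is earned (Rule 6).
With Sylsyl and Ondtam, Norgor is earned (Rule 5).
With Hextam, Rhobel, and Norgor, Wynmar is earned (Rule 9).
With Wynmar, Vorxan is earned (Rule 8).

Yes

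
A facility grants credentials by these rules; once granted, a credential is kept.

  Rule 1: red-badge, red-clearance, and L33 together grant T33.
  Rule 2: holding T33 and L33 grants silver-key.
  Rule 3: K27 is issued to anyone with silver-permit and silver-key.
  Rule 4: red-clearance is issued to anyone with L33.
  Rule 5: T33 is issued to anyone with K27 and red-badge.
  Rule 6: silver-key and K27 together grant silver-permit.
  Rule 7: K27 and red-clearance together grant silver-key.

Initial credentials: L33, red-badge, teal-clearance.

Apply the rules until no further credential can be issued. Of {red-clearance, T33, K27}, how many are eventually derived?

2

Holding L33 grants red-clearance (Rule 4).
Holding red-badge, red-clearance, and L33 grants T33 (Rule 1).
red-clearance: reached.
T33: reached.
K27 would need silver-permit and silver-key (Rule 3), but silver-permit is never granted.
Reached: red-clearance and T33 — 2 of the 3.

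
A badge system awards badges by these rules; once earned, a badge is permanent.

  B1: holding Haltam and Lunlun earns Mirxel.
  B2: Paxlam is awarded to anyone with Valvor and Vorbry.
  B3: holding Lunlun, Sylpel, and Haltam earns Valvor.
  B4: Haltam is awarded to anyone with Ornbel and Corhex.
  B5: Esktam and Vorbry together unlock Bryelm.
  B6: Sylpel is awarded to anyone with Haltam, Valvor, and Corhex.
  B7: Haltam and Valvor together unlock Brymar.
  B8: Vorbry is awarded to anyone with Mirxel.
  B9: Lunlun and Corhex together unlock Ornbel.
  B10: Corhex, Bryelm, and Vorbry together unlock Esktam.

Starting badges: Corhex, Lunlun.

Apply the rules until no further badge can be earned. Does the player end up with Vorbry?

With Lunlun and Corhex, Ornbel is earned (B9).
With Ornbel and Corhex, Haltam is earned (B4).
With Haltam and Lunlun, Mirxel is earned (B1).
With Mirxel, Vorbry is earned (B8).

Yes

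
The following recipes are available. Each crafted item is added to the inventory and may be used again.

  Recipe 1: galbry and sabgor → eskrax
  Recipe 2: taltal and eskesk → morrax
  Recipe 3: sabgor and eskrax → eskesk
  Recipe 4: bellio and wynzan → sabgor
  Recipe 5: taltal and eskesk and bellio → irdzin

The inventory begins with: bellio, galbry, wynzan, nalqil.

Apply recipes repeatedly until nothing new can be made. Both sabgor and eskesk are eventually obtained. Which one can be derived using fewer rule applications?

sabgor

sabgor: Using Recipe 4, bellio and wynzan make sabgor. [1 rule application]
eskesk: bellio and wynzan → sabgor (Recipe 4). galbry and sabgor → eskrax (Recipe 1). sabgor and eskrax → eskesk (Recipe 3). [3 rule applications]
sabgor needs fewer.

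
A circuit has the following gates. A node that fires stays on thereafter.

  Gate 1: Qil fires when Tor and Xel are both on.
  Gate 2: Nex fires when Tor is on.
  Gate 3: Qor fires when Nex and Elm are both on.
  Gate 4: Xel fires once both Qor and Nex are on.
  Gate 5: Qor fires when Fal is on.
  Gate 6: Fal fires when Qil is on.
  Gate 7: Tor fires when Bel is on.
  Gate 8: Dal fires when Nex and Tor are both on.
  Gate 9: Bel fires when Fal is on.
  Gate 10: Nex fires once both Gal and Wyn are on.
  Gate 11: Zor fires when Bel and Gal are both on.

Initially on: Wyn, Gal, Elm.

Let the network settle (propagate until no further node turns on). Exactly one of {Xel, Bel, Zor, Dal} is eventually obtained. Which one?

Xel

Gate 10: Gal and Wyn on → Nex on.
Gate 3: Nex and Elm on → Qor on.
Qor and Nex are on, so Xel fires (Gate 4).
Dal would need Nex and Tor (Gate 8), but Tor never turns on. Zor would need Bel and Gal (Gate 11), but Bel never turns on. Bel would need Fal (Gate 9), but Fal never turns on.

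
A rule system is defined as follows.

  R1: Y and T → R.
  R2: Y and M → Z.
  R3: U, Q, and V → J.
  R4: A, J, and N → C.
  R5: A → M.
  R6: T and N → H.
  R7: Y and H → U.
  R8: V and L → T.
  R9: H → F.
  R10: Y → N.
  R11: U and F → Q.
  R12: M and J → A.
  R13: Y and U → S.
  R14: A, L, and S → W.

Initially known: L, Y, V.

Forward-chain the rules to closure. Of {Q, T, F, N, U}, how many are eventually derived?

5

Y holds, so N follows (R10).
From V and L, R8 gives T.
T and N hold, so H follows (R6).
From H, R9 gives F.
From Y and H, R7 gives U.
From U and F, R11 gives Q.
Q: reached.
T: reached.
F: reached.
N: reached.
U: reached.
All 5 are reached.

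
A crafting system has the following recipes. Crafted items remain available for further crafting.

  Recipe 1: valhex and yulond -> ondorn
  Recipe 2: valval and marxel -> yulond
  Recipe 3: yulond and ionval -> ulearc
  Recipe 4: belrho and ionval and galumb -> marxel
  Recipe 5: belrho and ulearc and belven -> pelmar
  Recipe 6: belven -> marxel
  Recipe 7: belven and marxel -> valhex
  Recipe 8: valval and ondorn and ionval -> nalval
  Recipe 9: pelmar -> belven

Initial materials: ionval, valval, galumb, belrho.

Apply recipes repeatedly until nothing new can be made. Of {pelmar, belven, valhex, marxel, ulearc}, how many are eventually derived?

belrho and ionval and galumb -> marxel (Recipe 4).
valval and marxel -> yulond (Recipe 2).
yulond and ionval -> ulearc (Recipe 3).
pelmar would need belrho, ulearc, and belven (Recipe 5), but belven is never obtained.
belven would need pelmar (Recipe 9), but pelmar is never obtained.
valhex would need belven and marxel (Recipe 7), but belven is never obtained.
marxel: reached.
ulearc: reached.
Reached: marxel and ulearc — 2 of the 5.

2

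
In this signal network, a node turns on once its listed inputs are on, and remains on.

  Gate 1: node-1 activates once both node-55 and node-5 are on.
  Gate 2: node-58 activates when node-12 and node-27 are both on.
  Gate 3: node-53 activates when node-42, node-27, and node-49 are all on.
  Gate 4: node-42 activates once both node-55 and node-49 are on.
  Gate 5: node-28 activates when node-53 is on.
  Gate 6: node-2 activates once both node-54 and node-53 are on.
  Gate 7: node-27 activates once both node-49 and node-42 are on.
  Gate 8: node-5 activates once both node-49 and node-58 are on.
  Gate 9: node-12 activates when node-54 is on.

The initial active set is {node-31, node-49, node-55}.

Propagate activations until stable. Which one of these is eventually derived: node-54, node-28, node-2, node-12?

node-28

Gate 4: node-55 and node-49 on → node-42 on.
Gate 7: node-49 and node-42 on → node-27 on.
Gate 3: node-42, node-27, and node-49 on → node-53 on.
Gate 5: node-53 on → node-28 on.
node-2 would need node-54 and node-53 (Gate 6), but node-54 never turns on. No rule produces node-54, and it is not given. node-12 would need node-54 (Gate 9), but node-54 never turns on.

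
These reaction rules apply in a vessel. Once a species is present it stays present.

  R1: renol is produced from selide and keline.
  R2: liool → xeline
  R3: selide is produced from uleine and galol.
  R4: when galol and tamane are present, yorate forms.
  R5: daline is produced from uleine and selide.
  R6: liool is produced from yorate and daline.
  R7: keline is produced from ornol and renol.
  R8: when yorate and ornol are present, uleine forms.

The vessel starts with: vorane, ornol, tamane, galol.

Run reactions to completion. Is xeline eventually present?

galol and tamane present → yorate forms (R4).
yorate and ornol present → uleine forms (R8).
uleine and galol present → selide forms (R3).
uleine and selide present → daline forms (R5).
yorate and daline present → liool forms (R6).
liool present → xeline forms (R2).

Yes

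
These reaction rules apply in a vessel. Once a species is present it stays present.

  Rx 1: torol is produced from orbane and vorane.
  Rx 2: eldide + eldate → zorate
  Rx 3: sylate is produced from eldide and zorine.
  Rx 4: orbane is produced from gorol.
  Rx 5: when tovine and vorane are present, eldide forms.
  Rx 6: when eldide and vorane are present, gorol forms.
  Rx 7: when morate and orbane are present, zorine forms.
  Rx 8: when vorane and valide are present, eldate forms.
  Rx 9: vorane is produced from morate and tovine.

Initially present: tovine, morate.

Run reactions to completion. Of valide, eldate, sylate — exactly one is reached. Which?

sylate

morate and tovine present → vorane forms (Rx 9).
tovine and vorane present → eldide forms (Rx 5).
eldide and vorane present → gorol forms (Rx 6).
gorol present → orbane forms (Rx 4).
morate and orbane present → zorine forms (Rx 7).
eldide and zorine present → sylate forms (Rx 3).
No rule produces valide, and it is not given. eldate would need vorane and valide (Rx 8), but valide never forms.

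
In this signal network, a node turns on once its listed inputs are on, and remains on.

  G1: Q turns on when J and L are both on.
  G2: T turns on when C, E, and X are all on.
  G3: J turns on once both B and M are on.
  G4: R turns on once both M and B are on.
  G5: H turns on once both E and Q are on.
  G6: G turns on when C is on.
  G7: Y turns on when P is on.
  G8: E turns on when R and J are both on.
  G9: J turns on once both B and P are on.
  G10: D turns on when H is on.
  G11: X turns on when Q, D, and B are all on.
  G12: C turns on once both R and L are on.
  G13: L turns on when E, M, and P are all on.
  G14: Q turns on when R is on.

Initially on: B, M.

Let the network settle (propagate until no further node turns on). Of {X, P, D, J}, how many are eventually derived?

3

G3: B and M on → J on.
M and B are on, so R turns on (G4).
G8: R and J on → E on.
G14: R on → Q on.
G5: E and Q on → H on.
G10: H on → D on.
Q, D, and B are on, so X turns on (G11).
X: reached.
No rule produces P, and it is not given.
D: reached.
J: reached.
Reached: X, D, and J — 3 of the 4.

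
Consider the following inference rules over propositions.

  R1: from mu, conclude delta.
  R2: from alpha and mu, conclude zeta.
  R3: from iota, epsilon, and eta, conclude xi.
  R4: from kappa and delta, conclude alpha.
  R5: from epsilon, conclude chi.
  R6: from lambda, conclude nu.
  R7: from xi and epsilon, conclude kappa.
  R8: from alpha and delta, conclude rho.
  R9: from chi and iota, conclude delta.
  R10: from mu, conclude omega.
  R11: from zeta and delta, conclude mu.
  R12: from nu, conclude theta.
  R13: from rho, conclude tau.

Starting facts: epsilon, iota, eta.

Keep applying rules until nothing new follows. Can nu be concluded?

nu would need lambda (R6), but lambda is never established.

No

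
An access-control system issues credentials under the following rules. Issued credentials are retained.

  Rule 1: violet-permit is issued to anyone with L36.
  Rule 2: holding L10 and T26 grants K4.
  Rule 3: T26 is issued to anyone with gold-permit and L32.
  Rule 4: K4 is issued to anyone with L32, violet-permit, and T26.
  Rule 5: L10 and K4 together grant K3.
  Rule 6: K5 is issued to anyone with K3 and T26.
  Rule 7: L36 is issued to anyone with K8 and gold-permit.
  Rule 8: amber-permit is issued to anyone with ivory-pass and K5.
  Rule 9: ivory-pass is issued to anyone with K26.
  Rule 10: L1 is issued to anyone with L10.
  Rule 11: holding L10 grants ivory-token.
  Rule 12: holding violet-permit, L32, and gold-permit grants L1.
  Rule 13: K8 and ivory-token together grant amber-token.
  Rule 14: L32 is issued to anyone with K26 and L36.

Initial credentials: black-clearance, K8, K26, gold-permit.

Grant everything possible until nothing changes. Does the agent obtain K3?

No

K3 would need L10 and K4 (Rule 5), but L10 is never granted.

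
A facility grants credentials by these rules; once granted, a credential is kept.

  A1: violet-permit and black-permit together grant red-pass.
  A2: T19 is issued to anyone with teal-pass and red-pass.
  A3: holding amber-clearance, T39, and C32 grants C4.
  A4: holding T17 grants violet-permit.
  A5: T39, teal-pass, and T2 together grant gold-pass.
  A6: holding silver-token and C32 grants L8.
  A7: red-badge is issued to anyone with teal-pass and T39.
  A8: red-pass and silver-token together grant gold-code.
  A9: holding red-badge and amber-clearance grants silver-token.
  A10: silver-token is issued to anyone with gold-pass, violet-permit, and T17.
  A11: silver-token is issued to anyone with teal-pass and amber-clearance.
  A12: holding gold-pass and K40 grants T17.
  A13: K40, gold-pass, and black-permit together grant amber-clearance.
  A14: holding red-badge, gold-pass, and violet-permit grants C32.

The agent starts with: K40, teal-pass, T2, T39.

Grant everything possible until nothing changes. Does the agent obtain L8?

Holding teal-pass and T39 grants red-badge (A7).
Holding T39, teal-pass, and T2 grants gold-pass (A5).
Holding gold-pass and K40 grants T17 (A12).
Holding T17 grants violet-permit (A4).
Holding red-badge, gold-pass, and violet-permit grants C32 (A14).
Holding gold-pass, violet-permit, and T17 grants silver-token (A10).
Holding silver-token and C32 grants L8 (A6).

Yes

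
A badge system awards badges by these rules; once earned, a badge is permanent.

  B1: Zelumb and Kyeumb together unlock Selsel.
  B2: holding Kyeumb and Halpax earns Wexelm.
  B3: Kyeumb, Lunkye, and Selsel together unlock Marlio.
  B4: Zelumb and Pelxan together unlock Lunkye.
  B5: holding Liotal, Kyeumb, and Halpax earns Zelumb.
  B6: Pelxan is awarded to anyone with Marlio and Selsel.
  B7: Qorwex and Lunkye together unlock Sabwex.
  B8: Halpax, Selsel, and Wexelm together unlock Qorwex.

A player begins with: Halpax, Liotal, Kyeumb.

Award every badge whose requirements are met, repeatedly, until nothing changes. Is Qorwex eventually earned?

Yes

With Liotal, Kyeumb, and Halpax, Zelumb is earned (B5).
With Kyeumb and Halpax, Wexelm is earned (B2).
With Zelumb and Kyeumb, Selsel is earned (B1).
With Halpax, Selsel, and Wexelm, Qorwex is earned (B8).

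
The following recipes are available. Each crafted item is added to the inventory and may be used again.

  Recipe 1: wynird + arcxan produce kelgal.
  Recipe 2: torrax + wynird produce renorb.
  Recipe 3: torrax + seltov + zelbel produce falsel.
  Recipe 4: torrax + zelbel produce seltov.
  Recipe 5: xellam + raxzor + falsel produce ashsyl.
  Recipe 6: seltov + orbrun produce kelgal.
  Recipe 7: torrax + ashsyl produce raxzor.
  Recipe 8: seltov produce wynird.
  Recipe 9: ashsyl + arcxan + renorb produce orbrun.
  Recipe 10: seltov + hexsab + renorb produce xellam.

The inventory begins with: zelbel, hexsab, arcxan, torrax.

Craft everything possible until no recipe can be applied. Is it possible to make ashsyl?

ashsyl would need xellam, raxzor, and falsel (Recipe 5), but raxzor is never obtained.

No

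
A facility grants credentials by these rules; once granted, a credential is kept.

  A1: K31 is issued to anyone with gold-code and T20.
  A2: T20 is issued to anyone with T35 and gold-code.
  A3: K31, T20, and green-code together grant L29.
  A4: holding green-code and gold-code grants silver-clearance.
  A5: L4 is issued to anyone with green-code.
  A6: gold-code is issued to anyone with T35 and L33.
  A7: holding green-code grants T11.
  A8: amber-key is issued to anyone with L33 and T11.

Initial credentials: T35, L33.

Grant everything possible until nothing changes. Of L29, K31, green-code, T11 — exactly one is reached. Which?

K31

Holding T35 and L33 grants gold-code (A6).
Holding T35 and gold-code grants T20 (A2).
Holding gold-code and T20 grants K31 (A1).
No rule produces green-code, and it is not given. L29 would need K31, T20, and green-code (A3), but green-code is never granted. T11 would need green-code (A7), but green-code is never granted.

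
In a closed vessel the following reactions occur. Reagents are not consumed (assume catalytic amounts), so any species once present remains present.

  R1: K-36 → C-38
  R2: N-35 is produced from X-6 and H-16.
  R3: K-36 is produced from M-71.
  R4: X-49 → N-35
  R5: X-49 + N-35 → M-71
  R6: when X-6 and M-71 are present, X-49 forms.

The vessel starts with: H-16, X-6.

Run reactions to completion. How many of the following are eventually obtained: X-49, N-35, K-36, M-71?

X-6 and H-16 present → N-35 forms (R2).
X-49 would need X-6 and M-71 (R6), but M-71 never forms.
N-35: reached.
K-36 would need M-71 (R3), but M-71 never forms.
M-71 would need X-49 and N-35 (R5), but X-49 never forms.
Reached: N-35 — 1 of the 4.

1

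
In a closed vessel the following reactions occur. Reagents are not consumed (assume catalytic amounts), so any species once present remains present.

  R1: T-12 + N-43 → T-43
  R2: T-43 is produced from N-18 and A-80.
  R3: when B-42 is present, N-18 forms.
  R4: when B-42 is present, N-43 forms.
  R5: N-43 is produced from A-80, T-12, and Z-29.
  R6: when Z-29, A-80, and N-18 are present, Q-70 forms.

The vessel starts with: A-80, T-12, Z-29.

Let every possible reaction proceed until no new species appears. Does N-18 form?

No

N-18 would need B-42 (R3), but B-42 never forms.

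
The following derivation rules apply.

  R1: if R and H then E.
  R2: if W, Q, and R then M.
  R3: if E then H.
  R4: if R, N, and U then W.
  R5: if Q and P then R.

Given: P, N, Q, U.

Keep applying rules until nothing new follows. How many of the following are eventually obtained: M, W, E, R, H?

3

Q and P hold, so R follows (R5).
R, N, and U hold, so W follows (R4).
From W, Q, and R, R2 gives M.
M: reached.
W: reached.
E would need R and H (R1), but H is never established.
R: reached.
H would need E (R3), but E is never established.
Reached: M, W, and R — 3 of the 5.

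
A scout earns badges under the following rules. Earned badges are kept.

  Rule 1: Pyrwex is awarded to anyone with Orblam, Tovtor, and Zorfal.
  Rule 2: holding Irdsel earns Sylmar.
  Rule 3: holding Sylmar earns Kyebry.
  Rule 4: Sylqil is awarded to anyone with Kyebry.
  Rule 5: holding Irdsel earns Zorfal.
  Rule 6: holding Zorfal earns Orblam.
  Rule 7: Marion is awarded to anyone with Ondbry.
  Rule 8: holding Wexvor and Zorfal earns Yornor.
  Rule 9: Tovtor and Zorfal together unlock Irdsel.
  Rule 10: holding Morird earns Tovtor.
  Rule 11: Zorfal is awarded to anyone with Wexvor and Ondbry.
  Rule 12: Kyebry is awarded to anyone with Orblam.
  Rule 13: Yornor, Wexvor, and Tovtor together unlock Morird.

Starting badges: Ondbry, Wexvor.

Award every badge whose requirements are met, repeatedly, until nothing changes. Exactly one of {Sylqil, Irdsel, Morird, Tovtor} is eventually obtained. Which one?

Sylqil

With Wexvor and Ondbry, Zorfal is earned (Rule 11).
With Zorfal, Orblam is earned (Rule 6).
With Orblam, Kyebry is earned (Rule 12).
With Kyebry, Sylqil is earned (Rule 4).
Tovtor would need Morird (Rule 10), but Morird is never earned. Irdsel would need Tovtor and Zorfal (Rule 9), but Tovtor is never earned. Morird would need Yornor, Wexvor, and Tovtor (Rule 13), but Tovtor is never earned.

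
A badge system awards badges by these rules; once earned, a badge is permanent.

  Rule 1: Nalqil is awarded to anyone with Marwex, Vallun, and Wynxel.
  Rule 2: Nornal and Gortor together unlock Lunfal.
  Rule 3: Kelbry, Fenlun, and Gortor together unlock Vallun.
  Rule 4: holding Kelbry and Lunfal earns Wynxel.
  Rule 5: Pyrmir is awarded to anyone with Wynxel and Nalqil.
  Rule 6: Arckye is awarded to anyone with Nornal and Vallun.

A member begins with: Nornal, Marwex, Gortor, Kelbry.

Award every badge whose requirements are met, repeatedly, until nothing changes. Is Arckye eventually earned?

Arckye would need Nornal and Vallun (Rule 6), but Vallun is never earned.

No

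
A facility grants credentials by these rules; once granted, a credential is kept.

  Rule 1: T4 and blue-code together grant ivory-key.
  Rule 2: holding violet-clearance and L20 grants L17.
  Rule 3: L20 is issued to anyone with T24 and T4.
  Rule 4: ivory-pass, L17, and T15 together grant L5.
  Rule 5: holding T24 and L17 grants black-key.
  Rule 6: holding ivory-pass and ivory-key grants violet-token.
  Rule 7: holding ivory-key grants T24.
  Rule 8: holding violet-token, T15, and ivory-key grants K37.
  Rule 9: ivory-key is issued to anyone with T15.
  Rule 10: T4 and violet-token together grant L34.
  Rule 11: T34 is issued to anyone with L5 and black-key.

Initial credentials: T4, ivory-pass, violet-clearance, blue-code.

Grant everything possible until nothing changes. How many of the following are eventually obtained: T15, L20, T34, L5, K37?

1

Holding T4 and blue-code grants ivory-key (Rule 1).
Holding ivory-key grants T24 (Rule 7).
Holding T24 and T4 grants L20 (Rule 3).
No rule produces T15, and it is not given.
L20: reached.
T34 would need L5 and black-key (Rule 11), but L5 is never granted.
L5 would need ivory-pass, L17, and T15 (Rule 4), but T15 is never granted.
K37 would need violet-token, T15, and ivory-key (Rule 8), but T15 is never granted.
Reached: L20 — 1 of the 5.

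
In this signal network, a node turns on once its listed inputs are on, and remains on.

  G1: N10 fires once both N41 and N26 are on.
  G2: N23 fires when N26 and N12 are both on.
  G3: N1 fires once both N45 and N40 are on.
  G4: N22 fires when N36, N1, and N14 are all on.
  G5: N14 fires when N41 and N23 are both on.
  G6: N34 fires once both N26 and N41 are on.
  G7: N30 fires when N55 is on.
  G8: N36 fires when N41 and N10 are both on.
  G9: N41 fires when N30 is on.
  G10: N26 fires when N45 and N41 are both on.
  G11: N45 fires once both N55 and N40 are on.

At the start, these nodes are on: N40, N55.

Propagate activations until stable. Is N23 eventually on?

N23 would need N26 and N12 (G2), but N12 never turns on.

No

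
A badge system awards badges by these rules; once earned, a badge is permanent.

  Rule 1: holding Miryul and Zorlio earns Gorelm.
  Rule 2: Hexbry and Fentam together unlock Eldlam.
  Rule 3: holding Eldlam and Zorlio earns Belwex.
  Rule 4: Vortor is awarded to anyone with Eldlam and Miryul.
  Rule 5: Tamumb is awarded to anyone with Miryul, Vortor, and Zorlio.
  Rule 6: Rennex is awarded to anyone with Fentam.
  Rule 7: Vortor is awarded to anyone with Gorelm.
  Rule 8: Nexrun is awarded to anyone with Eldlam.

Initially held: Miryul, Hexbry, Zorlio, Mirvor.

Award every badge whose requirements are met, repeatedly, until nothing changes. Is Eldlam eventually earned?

Eldlam would need Hexbry and Fentam (Rule 2), but Fentam is never earned.

No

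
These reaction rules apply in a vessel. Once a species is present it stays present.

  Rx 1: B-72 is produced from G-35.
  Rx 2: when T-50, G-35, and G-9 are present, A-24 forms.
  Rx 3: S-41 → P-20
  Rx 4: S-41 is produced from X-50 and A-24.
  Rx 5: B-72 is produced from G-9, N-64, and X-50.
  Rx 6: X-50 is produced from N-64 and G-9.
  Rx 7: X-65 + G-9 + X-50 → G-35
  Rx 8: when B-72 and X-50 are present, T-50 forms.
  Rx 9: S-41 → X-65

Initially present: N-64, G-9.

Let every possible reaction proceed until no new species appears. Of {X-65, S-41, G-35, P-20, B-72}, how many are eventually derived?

1

N-64 and G-9 present → X-50 forms (Rx 6).
G-9, N-64, and X-50 present → B-72 forms (Rx 5).
X-65 would need S-41 (Rx 9), but S-41 never forms.
S-41 would need X-50 and A-24 (Rx 4), but A-24 never forms.
G-35 would need X-65, G-9, and X-50 (Rx 7), but X-65 never forms.
P-20 would need S-41 (Rx 3), but S-41 never forms.
B-72: reached.
Reached: B-72 — 1 of the 5.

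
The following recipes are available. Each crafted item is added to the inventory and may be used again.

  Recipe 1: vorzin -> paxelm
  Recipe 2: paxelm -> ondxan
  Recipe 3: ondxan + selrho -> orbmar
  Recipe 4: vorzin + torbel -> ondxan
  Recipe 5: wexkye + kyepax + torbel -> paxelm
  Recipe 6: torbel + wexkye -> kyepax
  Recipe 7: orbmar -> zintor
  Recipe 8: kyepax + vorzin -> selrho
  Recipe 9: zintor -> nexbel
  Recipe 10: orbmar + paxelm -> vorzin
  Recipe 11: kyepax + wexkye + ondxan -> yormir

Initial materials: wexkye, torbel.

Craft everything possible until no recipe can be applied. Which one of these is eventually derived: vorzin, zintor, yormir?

torbel + wexkye -> kyepax (Recipe 6).
Using Recipe 5, wexkye, kyepax, and torbel make paxelm.
Using Recipe 2, paxelm makes ondxan.
Using Recipe 11, kyepax, wexkye, and ondxan make yormir.
vorzin would need orbmar and paxelm (Recipe 10), but orbmar is never obtained. zintor would need orbmar (Recipe 7), but orbmar is never obtained.

yormir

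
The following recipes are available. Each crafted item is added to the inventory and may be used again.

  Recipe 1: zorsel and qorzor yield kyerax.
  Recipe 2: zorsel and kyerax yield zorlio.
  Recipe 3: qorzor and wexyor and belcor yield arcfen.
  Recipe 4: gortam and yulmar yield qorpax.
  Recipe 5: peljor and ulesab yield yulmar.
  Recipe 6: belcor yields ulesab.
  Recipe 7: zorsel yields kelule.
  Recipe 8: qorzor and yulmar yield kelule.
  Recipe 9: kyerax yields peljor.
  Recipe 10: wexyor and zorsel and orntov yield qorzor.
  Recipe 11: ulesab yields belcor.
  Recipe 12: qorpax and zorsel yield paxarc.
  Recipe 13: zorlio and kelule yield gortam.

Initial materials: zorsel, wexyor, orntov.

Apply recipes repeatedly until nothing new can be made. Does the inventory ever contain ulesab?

ulesab would need belcor (Recipe 6), but belcor is never obtained.

No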